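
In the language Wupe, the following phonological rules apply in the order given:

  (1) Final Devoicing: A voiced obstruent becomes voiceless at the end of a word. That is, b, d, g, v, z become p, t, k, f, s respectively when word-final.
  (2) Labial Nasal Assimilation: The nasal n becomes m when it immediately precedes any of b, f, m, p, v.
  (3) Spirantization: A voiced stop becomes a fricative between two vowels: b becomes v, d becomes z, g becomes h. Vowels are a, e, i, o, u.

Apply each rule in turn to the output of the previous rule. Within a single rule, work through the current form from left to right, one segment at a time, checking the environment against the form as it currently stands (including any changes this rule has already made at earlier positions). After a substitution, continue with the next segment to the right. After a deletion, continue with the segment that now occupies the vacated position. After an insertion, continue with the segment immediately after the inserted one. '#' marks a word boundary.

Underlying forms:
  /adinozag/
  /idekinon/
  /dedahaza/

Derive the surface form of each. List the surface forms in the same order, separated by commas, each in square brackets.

[azinozak], [izekinon], [dezahaza]

/adinozag/:
  (1) Final Devoicing: [adinozag] → [adinozak]
  (2) Labial Nasal Assimilation: no change — [adinozak]
  (3) Spirantization: [adinozak] → [azinozak]
/idekinon/:
  (1) Final Devoicing: no change — [idekinon]
  (2) Labial Nasal Assimilation: no change — [idekinon]
  (3) Spirantization: [idekinon] → [izekinon]
/dedahaza/:
  (1) Final Devoicing: no change — [dedahaza]
  (2) Labial Nasal Assimilation: no change — [dedahaza]
  (3) Spirantization: [dedahaza] → [dezahaza]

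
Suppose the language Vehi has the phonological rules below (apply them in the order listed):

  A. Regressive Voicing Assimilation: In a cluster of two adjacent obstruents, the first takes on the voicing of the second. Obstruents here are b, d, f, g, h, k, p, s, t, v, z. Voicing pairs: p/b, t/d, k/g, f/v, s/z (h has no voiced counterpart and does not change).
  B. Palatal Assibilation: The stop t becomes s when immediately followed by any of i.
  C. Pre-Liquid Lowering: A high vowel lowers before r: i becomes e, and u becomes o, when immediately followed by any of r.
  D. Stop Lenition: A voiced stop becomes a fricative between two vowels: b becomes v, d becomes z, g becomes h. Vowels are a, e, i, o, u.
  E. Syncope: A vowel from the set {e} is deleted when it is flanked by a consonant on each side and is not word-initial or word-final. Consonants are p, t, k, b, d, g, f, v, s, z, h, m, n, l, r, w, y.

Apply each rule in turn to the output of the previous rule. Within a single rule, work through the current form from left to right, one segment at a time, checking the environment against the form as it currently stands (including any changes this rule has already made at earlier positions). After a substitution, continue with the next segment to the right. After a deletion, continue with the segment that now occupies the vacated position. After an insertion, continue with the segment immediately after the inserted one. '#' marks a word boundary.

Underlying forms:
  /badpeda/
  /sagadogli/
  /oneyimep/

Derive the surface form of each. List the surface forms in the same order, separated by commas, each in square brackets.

/badpeda/:
  A Regressive Voicing Assimilation: [badpeda] → [batpeda]
  B Palatal Assibilation: no change — [batpeda]
  C Pre-Liquid Lowering: no change — [batpeda]
  D Stop Lenition: [batpeda] → [batpeza]
  E Syncope: [batpeza] → [batpza]
/sagadogli/:
  A Regressive Voicing Assimilation: no change — [sagadogli]
  B Palatal Assibilation: no change — [sagadogli]
  C Pre-Liquid Lowering: no change — [sagadogli]
  D Stop Lenition: [sagadogli] → [sahazogli]
  E Syncope: no change — [sahazogli]
/oneyimep/:
  A Regressive Voicing Assimilation: no change — [oneyimep]
  B Palatal Assibilation: no change — [oneyimep]
  C Pre-Liquid Lowering: no change — [oneyimep]
  D Stop Lenition: no change — [oneyimep]
  E Syncope: [oneyimep] → [onyimp]

[batpza], [sahazogli], [onyimp]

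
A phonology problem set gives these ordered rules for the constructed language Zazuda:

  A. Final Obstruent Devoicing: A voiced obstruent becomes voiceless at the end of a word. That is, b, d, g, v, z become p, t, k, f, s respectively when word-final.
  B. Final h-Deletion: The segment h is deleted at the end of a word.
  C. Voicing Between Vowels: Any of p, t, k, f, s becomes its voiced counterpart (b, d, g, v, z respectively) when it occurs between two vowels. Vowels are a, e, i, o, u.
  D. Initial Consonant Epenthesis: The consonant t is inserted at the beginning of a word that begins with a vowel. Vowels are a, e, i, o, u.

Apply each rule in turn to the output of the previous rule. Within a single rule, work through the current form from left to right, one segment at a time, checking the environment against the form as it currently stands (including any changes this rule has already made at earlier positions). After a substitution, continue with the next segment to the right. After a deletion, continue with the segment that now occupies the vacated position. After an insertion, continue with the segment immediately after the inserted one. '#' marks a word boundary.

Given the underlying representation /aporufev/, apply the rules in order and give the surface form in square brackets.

[taboruvef]

A Final Obstruent Devoicing: [aporufev] → [aporufef]
B Final h-Deletion: no change — [aporufef]
C Voicing Between Vowels: [aporufef] → [aboruvef]
D Initial Consonant Epenthesis: [aboruvef] → [taboruvef]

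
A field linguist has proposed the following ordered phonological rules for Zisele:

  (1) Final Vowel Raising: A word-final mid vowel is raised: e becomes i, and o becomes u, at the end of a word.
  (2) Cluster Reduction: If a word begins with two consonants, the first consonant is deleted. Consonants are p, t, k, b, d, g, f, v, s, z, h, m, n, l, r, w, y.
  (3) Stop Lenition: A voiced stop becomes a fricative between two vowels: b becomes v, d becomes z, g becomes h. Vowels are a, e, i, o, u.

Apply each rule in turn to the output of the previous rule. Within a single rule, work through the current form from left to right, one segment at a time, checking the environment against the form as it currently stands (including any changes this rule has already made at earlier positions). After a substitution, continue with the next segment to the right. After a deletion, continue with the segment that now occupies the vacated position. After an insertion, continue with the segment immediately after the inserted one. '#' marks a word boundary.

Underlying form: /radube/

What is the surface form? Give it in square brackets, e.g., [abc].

[razuvi]

(1) Final Vowel Raising: [radube] → [radubi]
(2) Cluster Reduction: no change — [radubi]
(3) Stop Lenition: [radubi] → [razuvi]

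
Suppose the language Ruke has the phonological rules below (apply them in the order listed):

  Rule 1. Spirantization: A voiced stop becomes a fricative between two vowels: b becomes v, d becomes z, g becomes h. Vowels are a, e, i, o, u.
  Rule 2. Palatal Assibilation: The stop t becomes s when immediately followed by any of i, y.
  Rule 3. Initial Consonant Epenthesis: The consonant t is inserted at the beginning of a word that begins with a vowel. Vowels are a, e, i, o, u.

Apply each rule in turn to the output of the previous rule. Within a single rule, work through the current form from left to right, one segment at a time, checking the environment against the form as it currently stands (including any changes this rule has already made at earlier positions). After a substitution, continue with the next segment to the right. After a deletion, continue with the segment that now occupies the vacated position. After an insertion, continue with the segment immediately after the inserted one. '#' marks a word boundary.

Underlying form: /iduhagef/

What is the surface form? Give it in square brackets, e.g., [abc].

Rule 1 Spirantization: [iduhagef] → [izuhahef]
Rule 2 Palatal Assibilation: no change — [izuhahef]
Rule 3 Initial Consonant Epenthesis: [izuhahef] → [tizuhahef]

[tizuhahef]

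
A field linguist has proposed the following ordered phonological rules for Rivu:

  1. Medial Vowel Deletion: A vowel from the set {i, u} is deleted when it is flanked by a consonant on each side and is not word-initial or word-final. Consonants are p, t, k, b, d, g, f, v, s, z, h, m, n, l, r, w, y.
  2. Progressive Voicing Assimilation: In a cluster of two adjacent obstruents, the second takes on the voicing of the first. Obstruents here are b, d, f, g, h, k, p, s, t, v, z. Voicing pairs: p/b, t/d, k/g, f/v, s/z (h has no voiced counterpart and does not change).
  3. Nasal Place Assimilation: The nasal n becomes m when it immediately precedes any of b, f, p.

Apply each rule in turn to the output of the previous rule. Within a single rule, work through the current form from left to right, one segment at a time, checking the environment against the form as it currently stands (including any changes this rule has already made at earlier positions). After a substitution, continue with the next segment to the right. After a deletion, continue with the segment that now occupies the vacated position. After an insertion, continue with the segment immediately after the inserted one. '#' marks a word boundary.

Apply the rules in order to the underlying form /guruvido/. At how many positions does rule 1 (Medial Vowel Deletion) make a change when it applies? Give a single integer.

1 Medial Vowel Deletion: [guruvido] → [grvdo]
2 Progressive Voicing Assimilation: no change — [grvdo]
3 Nasal Place Assimilation: no change — [grvdo]
Rule 1 changed 3 position(s).

3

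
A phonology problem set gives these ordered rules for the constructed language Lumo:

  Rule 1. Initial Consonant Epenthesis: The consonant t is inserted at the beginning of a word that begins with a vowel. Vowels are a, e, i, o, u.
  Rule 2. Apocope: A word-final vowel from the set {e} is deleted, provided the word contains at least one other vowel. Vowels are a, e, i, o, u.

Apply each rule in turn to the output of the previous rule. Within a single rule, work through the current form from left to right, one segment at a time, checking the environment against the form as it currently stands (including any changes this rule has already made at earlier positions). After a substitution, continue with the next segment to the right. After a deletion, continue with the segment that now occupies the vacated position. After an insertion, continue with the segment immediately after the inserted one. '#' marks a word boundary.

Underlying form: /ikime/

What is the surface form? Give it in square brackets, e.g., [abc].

Rule 1 Initial Consonant Epenthesis: [ikime] → [tikime]
Rule 2 Apocope: [tikime] → [tikim]

[tikim]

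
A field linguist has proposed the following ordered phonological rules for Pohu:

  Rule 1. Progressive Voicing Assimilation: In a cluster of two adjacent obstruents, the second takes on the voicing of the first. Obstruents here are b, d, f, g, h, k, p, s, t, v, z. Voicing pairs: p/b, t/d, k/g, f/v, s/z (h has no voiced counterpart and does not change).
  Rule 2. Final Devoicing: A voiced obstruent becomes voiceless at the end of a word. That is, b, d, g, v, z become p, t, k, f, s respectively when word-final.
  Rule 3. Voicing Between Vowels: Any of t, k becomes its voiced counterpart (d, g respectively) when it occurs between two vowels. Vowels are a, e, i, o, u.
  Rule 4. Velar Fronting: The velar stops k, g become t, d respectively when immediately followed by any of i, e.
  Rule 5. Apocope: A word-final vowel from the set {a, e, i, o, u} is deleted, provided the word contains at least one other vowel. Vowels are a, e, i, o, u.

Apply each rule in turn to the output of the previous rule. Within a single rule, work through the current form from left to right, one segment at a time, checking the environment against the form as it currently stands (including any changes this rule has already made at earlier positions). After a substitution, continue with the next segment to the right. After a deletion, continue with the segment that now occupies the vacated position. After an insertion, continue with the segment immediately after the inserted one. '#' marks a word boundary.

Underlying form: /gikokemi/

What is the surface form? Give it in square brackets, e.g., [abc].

Rule 1 Progressive Voicing Assimilation: no change — [gikokemi]
Rule 2 Final Devoicing: no change — [gikokemi]
Rule 3 Voicing Between Vowels: [gikokemi] → [gigogemi]
Rule 4 Velar Fronting: [gigogemi] → [digodemi]
Rule 5 Apocope: [digodemi] → [digodem]

[digodem]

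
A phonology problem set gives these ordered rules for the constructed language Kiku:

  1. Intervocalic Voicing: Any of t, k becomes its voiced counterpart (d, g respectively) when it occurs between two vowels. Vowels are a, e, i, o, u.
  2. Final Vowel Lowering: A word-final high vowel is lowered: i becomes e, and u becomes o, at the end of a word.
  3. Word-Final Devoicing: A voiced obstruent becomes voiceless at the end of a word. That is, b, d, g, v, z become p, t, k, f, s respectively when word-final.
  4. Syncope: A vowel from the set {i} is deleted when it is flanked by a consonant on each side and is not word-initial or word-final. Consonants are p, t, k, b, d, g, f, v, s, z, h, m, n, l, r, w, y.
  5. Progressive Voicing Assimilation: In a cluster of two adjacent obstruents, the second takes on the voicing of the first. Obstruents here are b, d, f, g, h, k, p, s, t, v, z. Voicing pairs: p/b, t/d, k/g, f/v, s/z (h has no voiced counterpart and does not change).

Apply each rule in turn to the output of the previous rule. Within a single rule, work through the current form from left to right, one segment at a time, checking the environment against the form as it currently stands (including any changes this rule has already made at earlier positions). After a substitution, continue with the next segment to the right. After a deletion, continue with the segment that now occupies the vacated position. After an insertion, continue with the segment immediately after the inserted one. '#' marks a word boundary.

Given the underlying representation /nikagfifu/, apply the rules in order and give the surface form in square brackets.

1 Intervocalic Voicing: [nikagfifu] → [nigagfifu]
2 Final Vowel Lowering: [nigagfifu] → [nigagfifo]
3 Word-Final Devoicing: no change — [nigagfifo]
4 Syncope: [nigagfifo] → [ngagffo]
5 Progressive Voicing Assimilation: [ngagffo] → [ngagvvo]

[ngagvvo]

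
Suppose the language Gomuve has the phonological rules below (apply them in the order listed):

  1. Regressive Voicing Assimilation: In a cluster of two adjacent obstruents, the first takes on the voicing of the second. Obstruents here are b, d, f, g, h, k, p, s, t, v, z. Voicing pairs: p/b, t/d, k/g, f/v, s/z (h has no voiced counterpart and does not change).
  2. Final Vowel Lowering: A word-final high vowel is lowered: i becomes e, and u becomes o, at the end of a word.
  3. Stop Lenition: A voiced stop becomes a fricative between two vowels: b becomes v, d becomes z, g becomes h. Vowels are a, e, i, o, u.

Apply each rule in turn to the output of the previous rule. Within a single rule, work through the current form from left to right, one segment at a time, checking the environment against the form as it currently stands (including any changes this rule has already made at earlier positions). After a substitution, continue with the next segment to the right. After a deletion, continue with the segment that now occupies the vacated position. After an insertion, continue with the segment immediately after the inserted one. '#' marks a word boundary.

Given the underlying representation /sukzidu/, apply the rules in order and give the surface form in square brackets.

[sugzizo]

1 Regressive Voicing Assimilation: [sukzidu] → [sugzidu]
2 Final Vowel Lowering: [sugzidu] → [sugzido]
3 Stop Lenition: [sugzido] → [sugzizo]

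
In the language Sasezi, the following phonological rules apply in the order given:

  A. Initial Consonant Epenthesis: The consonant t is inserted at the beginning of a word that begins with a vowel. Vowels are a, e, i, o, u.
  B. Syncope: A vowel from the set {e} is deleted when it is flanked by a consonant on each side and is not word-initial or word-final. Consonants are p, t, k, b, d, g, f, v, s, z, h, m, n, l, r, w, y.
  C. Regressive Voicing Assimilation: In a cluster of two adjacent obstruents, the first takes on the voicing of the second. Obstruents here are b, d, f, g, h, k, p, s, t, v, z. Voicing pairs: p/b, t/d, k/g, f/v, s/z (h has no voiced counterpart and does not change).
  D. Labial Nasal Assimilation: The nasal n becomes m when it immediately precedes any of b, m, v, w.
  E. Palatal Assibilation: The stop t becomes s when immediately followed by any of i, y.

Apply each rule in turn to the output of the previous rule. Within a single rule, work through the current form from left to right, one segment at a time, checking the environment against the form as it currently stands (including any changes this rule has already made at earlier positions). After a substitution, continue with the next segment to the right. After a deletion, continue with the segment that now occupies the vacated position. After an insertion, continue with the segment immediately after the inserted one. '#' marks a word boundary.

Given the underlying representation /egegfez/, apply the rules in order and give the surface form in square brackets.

[dgkvz]

A Initial Consonant Epenthesis: [egegfez] → [tegegfez]
B Syncope: [tegegfez] → [tggfz]
C Regressive Voicing Assimilation: [tggfz] → [dgkvz]
D Labial Nasal Assimilation: no change — [dgkvz]
E Palatal Assibilation: no change — [dgkvz]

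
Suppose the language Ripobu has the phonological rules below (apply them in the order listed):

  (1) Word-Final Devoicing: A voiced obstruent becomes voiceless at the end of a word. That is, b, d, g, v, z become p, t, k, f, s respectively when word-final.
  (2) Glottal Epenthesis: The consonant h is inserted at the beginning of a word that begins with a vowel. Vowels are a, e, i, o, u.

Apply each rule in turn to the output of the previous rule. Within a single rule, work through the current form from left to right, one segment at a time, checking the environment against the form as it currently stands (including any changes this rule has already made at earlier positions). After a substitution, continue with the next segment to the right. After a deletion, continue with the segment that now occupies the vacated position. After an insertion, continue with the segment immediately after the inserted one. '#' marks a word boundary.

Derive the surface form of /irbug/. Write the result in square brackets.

(1) Word-Final Devoicing: [irbug] → [irbuk]
(2) Glottal Epenthesis: [irbuk] → [hirbuk]

[hirbuk]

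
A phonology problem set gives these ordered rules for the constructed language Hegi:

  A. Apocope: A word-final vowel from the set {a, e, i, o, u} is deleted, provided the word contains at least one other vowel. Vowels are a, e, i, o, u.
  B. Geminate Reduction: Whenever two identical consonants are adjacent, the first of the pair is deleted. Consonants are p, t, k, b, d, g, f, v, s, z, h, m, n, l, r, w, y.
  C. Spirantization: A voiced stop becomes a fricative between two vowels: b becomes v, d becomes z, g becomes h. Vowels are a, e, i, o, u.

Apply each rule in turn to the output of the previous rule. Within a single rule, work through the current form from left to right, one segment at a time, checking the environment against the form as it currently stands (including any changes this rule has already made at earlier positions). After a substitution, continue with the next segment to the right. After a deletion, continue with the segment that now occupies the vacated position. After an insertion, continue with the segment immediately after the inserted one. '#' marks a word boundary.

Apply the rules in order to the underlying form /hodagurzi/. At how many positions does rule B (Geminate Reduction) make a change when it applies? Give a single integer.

A Apocope: [hodagurzi] → [hodagurz]
B Geminate Reduction: no change — [hodagurz]
C Spirantization: [hodagurz] → [hozahurz]
Rule B changed 0 position(s).

0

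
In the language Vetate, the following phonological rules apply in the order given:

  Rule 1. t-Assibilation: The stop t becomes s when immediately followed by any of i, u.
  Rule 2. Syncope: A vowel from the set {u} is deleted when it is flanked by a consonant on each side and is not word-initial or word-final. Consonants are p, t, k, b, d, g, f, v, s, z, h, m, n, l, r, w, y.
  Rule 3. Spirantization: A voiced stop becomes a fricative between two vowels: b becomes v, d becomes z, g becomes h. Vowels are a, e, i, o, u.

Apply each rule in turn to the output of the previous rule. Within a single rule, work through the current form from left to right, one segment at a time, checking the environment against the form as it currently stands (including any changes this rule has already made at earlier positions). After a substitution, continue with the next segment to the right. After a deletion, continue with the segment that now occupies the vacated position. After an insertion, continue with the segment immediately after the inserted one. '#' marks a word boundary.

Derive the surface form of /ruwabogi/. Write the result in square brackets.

[rwavohi]

Rule 1 t-Assibilation: no change — [ruwabogi]
Rule 2 Syncope: [ruwabogi] → [rwabogi]
Rule 3 Spirantization: [rwabogi] → [rwavohi]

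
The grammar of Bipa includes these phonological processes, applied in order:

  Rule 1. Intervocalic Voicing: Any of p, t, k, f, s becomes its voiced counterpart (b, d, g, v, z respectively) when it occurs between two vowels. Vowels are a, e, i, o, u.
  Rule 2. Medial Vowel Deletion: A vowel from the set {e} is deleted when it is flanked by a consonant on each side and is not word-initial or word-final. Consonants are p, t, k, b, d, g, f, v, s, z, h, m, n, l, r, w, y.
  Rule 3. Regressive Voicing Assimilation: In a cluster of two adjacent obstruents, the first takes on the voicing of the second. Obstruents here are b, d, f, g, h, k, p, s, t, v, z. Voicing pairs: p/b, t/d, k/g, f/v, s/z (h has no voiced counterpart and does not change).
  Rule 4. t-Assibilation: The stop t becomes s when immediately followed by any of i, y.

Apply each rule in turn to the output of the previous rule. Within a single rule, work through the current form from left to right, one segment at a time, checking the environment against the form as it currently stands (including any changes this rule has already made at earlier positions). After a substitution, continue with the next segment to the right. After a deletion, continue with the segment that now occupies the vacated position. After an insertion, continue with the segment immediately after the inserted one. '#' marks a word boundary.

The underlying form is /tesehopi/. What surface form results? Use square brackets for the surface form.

Rule 1 Intervocalic Voicing: [tesehopi] → [tezehobi]
Rule 2 Medial Vowel Deletion: [tezehobi] → [tzhobi]
Rule 3 Regressive Voicing Assimilation: [tzhobi] → [dshobi]
Rule 4 t-Assibilation: no change — [dshobi]

[dshobi]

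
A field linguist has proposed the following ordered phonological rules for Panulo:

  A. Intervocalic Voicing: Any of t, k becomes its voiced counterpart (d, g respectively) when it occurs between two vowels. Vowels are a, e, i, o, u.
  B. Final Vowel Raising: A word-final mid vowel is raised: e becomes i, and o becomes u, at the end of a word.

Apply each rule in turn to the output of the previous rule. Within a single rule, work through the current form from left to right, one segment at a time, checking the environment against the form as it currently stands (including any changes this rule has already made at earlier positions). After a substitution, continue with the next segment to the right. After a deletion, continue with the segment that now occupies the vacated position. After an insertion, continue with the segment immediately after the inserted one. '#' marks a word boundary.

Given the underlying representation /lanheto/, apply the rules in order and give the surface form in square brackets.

A Intervocalic Voicing: [lanheto] → [lanhedo]
B Final Vowel Raising: [lanhedo] → [lanhedu]

[lanhedu]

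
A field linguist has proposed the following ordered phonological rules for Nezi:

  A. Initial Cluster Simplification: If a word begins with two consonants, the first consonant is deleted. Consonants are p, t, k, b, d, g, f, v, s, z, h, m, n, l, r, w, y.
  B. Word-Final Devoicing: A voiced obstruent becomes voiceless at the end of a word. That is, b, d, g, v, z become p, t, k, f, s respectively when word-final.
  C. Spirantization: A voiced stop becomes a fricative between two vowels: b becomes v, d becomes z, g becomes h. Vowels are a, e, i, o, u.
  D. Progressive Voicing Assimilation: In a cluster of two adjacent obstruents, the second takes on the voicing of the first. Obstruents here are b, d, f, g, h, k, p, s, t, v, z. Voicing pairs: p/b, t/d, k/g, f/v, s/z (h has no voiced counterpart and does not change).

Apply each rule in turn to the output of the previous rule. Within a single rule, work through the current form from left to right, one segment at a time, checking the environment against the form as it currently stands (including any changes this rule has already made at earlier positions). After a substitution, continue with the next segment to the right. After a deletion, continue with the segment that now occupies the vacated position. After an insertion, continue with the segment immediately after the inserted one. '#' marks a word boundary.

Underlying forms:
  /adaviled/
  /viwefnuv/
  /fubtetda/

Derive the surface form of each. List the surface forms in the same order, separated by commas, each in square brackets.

/adaviled/:
  A Initial Cluster Simplification: no change — [adaviled]
  B Word-Final Devoicing: [adaviled] → [adavilet]
  C Spirantization: [adavilet] → [azavilet]
  D Progressive Voicing Assimilation: no change — [azavilet]
/viwefnuv/:
  A Initial Cluster Simplification: no change — [viwefnuv]
  B Word-Final Devoicing: [viwefnuv] → [viwefnuf]
  C Spirantization: no change — [viwefnuf]
  D Progressive Voicing Assimilation: no change — [viwefnuf]
/fubtetda/:
  A Initial Cluster Simplification: no change — [fubtetda]
  B Word-Final Devoicing: no change — [fubtetda]
  C Spirantization: no change — [fubtetda]
  D Progressive Voicing Assimilation: [fubtetda] → [fubdetta]

[azavilet], [viwefnuf], [fubdetta]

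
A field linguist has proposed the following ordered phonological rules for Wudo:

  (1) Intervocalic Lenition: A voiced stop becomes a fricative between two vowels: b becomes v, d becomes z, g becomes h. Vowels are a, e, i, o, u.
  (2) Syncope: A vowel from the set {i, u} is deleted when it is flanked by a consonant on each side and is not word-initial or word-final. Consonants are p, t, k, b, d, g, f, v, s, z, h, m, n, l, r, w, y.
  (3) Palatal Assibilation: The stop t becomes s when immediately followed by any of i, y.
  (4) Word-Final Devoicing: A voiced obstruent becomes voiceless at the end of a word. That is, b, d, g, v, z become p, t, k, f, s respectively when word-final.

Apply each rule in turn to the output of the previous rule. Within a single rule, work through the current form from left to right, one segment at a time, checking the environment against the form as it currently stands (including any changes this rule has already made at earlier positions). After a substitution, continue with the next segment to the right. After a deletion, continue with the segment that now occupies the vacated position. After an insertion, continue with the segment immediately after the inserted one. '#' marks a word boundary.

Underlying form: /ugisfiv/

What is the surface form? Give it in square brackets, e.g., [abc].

(1) Intervocalic Lenition: [ugisfiv] → [uhisfiv]
(2) Syncope: [uhisfiv] → [uhsfv]
(3) Palatal Assibilation: no change — [uhsfv]
(4) Word-Final Devoicing: [uhsfv] → [uhsff]

[uhsff]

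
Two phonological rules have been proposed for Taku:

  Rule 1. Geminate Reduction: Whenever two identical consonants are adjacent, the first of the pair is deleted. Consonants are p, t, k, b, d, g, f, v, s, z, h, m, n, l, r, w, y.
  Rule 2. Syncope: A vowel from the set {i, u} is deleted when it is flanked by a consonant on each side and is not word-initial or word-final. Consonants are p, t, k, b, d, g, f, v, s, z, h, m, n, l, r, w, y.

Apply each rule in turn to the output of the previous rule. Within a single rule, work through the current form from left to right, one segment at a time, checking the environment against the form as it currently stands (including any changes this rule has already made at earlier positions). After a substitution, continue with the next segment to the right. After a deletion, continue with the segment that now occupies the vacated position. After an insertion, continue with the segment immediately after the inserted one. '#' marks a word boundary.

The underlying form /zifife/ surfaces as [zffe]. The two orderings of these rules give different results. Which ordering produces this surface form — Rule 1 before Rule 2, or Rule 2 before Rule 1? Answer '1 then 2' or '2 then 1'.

1 then 2

Order 1 then 2:
  1 Geminate Reduction: no change — [zifife]
  2 Syncope: [zifife] → [zffe]
  result: [zffe]
Order 2 then 1:
  2 Syncope: [zifife] → [zffe]
  1 Geminate Reduction: [zffe] → [zfe]
  result: [zfe]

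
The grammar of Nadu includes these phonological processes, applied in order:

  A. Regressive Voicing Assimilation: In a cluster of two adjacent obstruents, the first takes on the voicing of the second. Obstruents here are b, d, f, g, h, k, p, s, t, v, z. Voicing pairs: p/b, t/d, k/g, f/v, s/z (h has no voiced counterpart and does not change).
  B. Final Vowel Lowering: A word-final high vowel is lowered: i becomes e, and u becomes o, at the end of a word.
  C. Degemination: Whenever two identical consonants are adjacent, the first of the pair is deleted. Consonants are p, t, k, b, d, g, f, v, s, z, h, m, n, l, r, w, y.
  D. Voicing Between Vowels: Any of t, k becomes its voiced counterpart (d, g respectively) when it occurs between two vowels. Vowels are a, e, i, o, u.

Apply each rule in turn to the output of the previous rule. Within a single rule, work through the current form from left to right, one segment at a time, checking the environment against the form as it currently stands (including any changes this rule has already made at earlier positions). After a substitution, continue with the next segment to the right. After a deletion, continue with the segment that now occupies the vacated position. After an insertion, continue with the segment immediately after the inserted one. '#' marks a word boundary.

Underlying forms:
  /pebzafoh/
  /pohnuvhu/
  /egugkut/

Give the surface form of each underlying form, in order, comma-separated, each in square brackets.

[pebzafoh], [pohnufho], [egugut]

/pebzafoh/:
  A Regressive Voicing Assimilation: no change — [pebzafoh]
  B Final Vowel Lowering: no change — [pebzafoh]
  C Degemination: no change — [pebzafoh]
  D Voicing Between Vowels: no change — [pebzafoh]
/pohnuvhu/:
  A Regressive Voicing Assimilation: [pohnuvhu] → [pohnufhu]
  B Final Vowel Lowering: [pohnufhu] → [pohnufho]
  C Degemination: no change — [pohnufho]
  D Voicing Between Vowels: no change — [pohnufho]
/egugkut/:
  A Regressive Voicing Assimilation: [egugkut] → [egukkut]
  B Final Vowel Lowering: no change — [egukkut]
  C Degemination: [egukkut] → [egukut]
  D Voicing Between Vowels: [egukut] → [egugut]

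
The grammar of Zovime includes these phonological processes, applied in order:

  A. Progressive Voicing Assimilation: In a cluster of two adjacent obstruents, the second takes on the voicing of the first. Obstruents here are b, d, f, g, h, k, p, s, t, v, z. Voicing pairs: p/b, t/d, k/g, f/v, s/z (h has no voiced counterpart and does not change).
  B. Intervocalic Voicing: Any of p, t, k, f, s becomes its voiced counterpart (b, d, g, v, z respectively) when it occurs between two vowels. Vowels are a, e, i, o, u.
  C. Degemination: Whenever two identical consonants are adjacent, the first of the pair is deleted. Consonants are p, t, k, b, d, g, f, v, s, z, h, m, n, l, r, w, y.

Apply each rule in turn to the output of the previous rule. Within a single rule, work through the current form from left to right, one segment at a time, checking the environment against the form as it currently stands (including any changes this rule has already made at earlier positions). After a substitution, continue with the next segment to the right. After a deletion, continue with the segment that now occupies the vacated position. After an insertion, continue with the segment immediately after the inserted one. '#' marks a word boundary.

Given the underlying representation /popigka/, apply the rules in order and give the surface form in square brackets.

A Progressive Voicing Assimilation: [popigka] → [popigga]
B Intervocalic Voicing: [popigga] → [pobigga]
C Degemination: [pobigga] → [pobiga]

[pobiga]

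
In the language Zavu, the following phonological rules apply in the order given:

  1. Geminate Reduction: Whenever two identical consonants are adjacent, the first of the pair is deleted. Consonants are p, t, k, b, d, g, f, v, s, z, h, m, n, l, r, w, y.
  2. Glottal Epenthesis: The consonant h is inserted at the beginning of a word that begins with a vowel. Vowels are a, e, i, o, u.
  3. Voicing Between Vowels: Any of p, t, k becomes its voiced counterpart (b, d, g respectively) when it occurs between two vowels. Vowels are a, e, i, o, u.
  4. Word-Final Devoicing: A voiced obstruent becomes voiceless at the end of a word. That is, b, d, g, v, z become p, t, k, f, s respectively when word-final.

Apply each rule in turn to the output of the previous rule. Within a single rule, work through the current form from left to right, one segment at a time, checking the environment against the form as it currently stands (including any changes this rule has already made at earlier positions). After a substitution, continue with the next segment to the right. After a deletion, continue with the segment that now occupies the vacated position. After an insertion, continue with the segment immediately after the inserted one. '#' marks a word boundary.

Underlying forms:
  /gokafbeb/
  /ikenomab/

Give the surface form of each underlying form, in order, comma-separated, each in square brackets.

[gogafbep], [higenomap]

/gokafbeb/:
  1 Geminate Reduction: no change — [gokafbeb]
  2 Glottal Epenthesis: no change — [gokafbeb]
  3 Voicing Between Vowels: [gokafbeb] → [gogafbeb]
  4 Word-Final Devoicing: [gogafbeb] → [gogafbep]
/ikenomab/:
  1 Geminate Reduction: no change — [ikenomab]
  2 Glottal Epenthesis: [ikenomab] → [hikenomab]
  3 Voicing Between Vowels: [hikenomab] → [higenomab]
  4 Word-Final Devoicing: [higenomab] → [higenomap]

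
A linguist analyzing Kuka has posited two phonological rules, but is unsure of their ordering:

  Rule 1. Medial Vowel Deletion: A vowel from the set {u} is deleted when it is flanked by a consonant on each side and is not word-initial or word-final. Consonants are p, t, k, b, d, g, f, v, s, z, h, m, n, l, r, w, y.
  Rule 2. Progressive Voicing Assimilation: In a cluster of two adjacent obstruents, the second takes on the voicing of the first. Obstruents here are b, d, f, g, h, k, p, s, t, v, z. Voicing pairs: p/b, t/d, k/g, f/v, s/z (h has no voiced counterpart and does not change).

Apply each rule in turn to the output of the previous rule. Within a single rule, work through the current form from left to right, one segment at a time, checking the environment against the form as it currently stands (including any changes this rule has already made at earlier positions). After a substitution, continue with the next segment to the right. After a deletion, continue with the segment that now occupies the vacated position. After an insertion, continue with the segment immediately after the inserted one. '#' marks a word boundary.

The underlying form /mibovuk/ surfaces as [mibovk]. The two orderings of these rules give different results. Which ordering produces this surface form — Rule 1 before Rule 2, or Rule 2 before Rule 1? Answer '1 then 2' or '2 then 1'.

2 then 1

Order 1 then 2:
  1 Medial Vowel Deletion: [mibovuk] → [mibovk]
  2 Progressive Voicing Assimilation: [mibovk] → [mibovg]
  result: [mibovg]
Order 2 then 1:
  2 Progressive Voicing Assimilation: no change — [mibovuk]
  1 Medial Vowel Deletion: [mibovuk] → [mibovk]
  result: [mibovk]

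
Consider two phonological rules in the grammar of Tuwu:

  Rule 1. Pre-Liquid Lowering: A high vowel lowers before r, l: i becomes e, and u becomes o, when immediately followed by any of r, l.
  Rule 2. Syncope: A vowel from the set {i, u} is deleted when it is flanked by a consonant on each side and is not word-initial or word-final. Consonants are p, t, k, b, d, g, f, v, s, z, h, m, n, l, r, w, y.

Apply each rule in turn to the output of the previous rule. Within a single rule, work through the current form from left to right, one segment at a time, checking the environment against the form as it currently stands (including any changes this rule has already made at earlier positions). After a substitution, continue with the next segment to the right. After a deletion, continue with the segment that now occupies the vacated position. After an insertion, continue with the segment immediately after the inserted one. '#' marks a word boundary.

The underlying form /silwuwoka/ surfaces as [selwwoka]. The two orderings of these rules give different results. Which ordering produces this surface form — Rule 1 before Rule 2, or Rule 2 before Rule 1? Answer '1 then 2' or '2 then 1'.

Order 1 then 2:
  1 Pre-Liquid Lowering: [silwuwoka] → [selwuwoka]
  2 Syncope: [selwuwoka] → [selwwoka]
  result: [selwwoka]
Order 2 then 1:
  2 Syncope: [silwuwoka] → [slwwoka]
  1 Pre-Liquid Lowering: no change — [slwwoka]
  result: [slwwoka]

1 then 2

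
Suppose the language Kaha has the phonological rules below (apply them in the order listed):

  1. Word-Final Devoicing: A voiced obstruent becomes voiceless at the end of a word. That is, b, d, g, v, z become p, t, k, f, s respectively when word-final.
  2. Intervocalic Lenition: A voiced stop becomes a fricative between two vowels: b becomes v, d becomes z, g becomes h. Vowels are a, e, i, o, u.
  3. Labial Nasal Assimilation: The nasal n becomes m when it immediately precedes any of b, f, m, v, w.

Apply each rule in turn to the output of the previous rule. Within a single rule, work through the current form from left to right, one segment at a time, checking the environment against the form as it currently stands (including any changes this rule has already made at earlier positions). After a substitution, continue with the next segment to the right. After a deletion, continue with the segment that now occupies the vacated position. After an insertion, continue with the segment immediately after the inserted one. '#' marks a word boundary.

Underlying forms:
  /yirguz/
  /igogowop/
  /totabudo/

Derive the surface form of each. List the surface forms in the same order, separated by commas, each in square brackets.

/yirguz/:
  1 Word-Final Devoicing: [yirguz] → [yirgus]
  2 Intervocalic Lenition: no change — [yirgus]
  3 Labial Nasal Assimilation: no change — [yirgus]
/igogowop/:
  1 Word-Final Devoicing: no change — [igogowop]
  2 Intervocalic Lenition: [igogowop] → [ihohowop]
  3 Labial Nasal Assimilation: no change — [ihohowop]
/totabudo/:
  1 Word-Final Devoicing: no change — [totabudo]
  2 Intervocalic Lenition: [totabudo] → [totavuzo]
  3 Labial Nasal Assimilation: no change — [totavuzo]

[yirgus], [ihohowop], [totavuzo]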